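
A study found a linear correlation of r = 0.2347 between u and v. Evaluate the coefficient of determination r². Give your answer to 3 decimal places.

r² = (0.2347)² = 0.055

0.055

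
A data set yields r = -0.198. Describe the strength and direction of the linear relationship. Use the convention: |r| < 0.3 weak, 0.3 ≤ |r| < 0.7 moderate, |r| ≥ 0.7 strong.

r = -0.198 < 0 so the relationship is negative.
|r| = 0.198, which falls in the weak range.

weak negative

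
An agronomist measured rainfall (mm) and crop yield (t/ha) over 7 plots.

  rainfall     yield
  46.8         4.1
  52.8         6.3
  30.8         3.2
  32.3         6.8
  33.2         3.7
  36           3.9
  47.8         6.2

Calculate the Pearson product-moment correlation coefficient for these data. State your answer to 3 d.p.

n = 7, Σx = 279.7, Σy = 34.2, Σx² = 11653.09, Σy² = 180.32, Σxy = 1402.32
nΣxy − ΣxΣy = 9816.24 − 9565.74 = 250.5
nΣx² − (Σx)² = 81571.63 − 78232.09 = 3339.54; nΣy² − (Σy)² = 1262.24 − 1169.64 = 92.6
r = 250.5 / √(3339.54 × 92.6) = 250.5 / 556.0948 ≈ 0.450

0.450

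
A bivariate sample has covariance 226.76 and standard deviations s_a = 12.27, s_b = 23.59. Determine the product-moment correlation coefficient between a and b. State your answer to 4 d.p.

r = Cov(a,b) / (s_a · s_b) = 226.76 / (12.27 × 23.59)
  = 226.76 / 289.4493 ≈ 0.7834

0.7834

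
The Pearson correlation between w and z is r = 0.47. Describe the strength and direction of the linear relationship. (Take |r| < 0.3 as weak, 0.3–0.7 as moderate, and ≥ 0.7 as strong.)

r = 0.47 > 0 so the relationship is positive.
|r| = 0.47, which falls in the moderate range.

moderate positive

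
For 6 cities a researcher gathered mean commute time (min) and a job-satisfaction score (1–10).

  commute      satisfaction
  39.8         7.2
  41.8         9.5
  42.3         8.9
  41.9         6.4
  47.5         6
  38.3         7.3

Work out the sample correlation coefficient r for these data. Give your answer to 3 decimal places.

-0.310

n = 6, Σx = 251.6, Σy = 45.3, Σx² = 10599.32, Σy² = 351.55, Σxy = 1892.88
nΣxy − ΣxΣy = 11357.28 − 11397.48 = -40.2
nΣx² − (Σx)² = 63595.92 − 63302.56 = 293.36; nΣy² − (Σy)² = 2109.3 − 2052.09 = 57.21
r = -40.2 / √(293.36 × 57.21) = -40.2 / 129.5497 ≈ -0.310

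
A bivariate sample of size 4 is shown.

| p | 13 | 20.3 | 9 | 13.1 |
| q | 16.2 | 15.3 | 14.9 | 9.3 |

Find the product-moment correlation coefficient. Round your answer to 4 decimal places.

0.1284

n = 4, Σp = 55.4, Σq = 55.7, Σp² = 833.7, Σq² = 805.03, Σpq = 777.12
nΣpq − ΣpΣq = 3108.48 − 3085.78 = 22.7
nΣp² − (Σp)² = 3334.8 − 3069.16 = 265.64; nΣq² − (Σq)² = 3220.12 − 3102.49 = 117.63
r = 22.7 / √(265.64 × 117.63) = 22.7 / 176.7689 ≈ 0.1284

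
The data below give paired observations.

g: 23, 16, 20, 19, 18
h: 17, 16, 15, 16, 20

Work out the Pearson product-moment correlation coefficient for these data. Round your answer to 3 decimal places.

n = 5, Σg = 96, Σh = 84, Σg² = 1870, Σh² = 1426, Σgh = 1611
nΣgh − ΣgΣh = 8055 − 8064 = -9
nΣg² − (Σg)² = 9350 − 9216 = 134; nΣh² − (Σh)² = 7130 − 7056 = 74
r = -9 / √(134 × 74) = -9 / 99.5791 ≈ -0.090

-0.090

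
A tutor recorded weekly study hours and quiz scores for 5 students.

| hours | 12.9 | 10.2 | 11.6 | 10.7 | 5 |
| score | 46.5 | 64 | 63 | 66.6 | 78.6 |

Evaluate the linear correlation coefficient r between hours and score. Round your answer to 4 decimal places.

n = 5, Σx = 50.4, Σy = 318.7, Σx² = 544.5, Σy² = 20840.77, Σxy = 3089.07
nΣxy − ΣxΣy = 15445.35 − 16062.48 = -617.13
nΣx² − (Σx)² = 2722.5 − 2540.16 = 182.34; nΣy² − (Σy)² = 104203.85 − 101569.69 = 2634.16
r = -617.13 / √(182.34 × 2634.16) = -617.13 / 693.0460 ≈ -0.8905

-0.8905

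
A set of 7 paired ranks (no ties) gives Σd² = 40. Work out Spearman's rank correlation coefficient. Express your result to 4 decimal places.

0.2857

ρ = 1 − 6Σd² / [n(n²−1)] = 1 − 6×40 / (7×48)
  = 1 − 240/336 = 1 − 0.71429 ≈ 0.2857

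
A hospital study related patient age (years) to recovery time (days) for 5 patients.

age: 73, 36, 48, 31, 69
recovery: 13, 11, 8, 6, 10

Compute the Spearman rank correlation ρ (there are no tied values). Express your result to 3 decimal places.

0.700

Rank age: 5, 2, 3, 1, 4
Rank recovery: 5, 4, 2, 1, 3
d = rank(age) − rank(recovery): 0, -2, 1, 0, 1; Σd² = 6
ρ = 1 − 6Σd² / [n(n²−1)] = 1 − 6×6 / (5×24) = 1 − 36/120 ≈ 0.700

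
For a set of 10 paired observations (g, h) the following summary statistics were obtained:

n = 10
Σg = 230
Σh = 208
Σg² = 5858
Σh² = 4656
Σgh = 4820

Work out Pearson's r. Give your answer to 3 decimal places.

0.083

r = (nΣgh − ΣgΣh) / √[(nΣg² − (Σg)²)(nΣh² − (Σh)²)]
Numerator: 10×4820 − 230×208 = 360
Denominator: √[(58580 − 52900)(46560 − 43264)] = √[5680 × 3296] = 4326.8094
r = 360 / 4326.8094 ≈ 0.083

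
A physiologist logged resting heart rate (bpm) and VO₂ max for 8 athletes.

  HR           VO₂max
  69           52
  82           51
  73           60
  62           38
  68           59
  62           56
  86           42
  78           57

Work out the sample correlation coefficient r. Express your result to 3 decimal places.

n = 8, Σx = 580, Σy = 415, Σx² = 42606, Σy² = 21979, Σxy = 30048
nΣxy − ΣxΣy = 240384 − 240700 = -316
nΣx² − (Σx)² = 340848 − 336400 = 4448; nΣy² − (Σy)² = 175832 − 172225 = 3607
r = -316 / √(4448 × 3607) = -316 / 4005.4882 ≈ -0.079

-0.079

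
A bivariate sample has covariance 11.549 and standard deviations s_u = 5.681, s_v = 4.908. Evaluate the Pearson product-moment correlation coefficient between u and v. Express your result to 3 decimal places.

r = Cov(u,v) / (s_u · s_v) = 11.549 / (5.681 × 4.908)
  = 11.549 / 27.8823 ≈ 0.414

0.414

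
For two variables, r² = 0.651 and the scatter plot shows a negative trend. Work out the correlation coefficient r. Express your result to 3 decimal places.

|r| = √0.651 = 0.807
The association is negative, so r = −0.807.

-0.807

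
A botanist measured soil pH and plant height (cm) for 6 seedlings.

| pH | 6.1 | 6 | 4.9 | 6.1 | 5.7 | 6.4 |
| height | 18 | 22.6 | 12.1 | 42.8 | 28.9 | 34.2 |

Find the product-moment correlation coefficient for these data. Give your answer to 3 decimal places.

0.646

n = 6, Σx = 35.2, Σy = 158.6, Σx² = 207.88, Σy² = 4817.86, Σxy = 949.38
nΣxy − ΣxΣy = 5696.28 − 5582.72 = 113.56
nΣx² − (Σx)² = 1247.28 − 1239.04 = 8.24; nΣy² − (Σy)² = 28907.16 − 25153.96 = 3753.2
r = 113.56 / √(8.24 × 3753.2) = 113.56 / 175.8589 ≈ 0.646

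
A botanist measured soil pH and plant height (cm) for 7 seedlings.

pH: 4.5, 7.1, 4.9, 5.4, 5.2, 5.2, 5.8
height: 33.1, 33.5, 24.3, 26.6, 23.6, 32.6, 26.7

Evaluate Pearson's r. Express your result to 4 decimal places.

0.2718

n = 7, Σx = 38.1, Σy = 200.4, Σx² = 211.55, Σy² = 5848.52, Σxy = 1096.61
nΣxy − ΣxΣy = 7676.27 − 7635.24 = 41.03
nΣx² − (Σx)² = 1480.85 − 1451.61 = 29.24; nΣy² − (Σy)² = 40939.64 − 40160.16 = 779.48
r = 41.03 / √(29.24 × 779.48) = 41.03 / 150.9702 ≈ 0.2718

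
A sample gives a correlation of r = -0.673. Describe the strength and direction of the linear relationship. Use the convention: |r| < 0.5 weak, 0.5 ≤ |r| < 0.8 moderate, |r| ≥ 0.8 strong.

moderate negative

r = -0.673 < 0 so the relationship is negative.
|r| = 0.673, which falls in the moderate range.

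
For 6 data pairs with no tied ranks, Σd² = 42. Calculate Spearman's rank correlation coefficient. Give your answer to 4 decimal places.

ρ = 1 − 6Σd² / [n(n²−1)] = 1 − 6×42 / (6×35)
  = 1 − 252/210 = 1 − 1.20000 ≈ -0.2000

-0.2000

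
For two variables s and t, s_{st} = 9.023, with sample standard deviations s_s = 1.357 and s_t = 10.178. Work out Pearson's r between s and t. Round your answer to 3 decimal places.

r = Cov(s,t) / (s_s · s_t) = 9.023 / (1.357 × 10.178)
  = 9.023 / 13.8115 ≈ 0.653

0.653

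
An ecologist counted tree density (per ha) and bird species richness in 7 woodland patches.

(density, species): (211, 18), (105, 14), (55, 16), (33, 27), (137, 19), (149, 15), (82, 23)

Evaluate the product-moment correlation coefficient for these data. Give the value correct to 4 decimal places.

n = 7, Σx = 772, Σy = 132, Σx² = 107354, Σy² = 2620, Σxy = 13763
nΣxy − ΣxΣy = 96341 − 101904 = -5563
nΣx² − (Σx)² = 751478 − 595984 = 155494; nΣy² − (Σy)² = 18340 − 17424 = 916
r = -5563 / √(155494 × 916) = -5563 / 11934.5090 ≈ -0.4661

-0.4661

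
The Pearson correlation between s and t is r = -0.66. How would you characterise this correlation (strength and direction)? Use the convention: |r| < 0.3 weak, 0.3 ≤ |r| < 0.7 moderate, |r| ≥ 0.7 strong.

r = -0.66 < 0 so the relationship is negative.
|r| = 0.66, which falls in the moderate range.

moderate negative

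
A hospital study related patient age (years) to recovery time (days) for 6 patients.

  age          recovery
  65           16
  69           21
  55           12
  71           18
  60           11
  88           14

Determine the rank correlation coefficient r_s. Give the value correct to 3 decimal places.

Rank age: 3, 4, 1, 5, 2, 6
Rank recovery: 4, 6, 2, 5, 1, 3
d = rank(age) − rank(recovery): -1, -2, -1, 0, 1, 3; Σd² = 16
ρ = 1 − 6Σd² / [n(n²−1)] = 1 − 6×16 / (6×35) = 1 − 96/210 ≈ 0.543

0.543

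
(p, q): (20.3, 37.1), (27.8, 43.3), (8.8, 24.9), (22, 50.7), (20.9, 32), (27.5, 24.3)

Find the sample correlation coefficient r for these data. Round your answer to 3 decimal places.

n = 6, Σp = 127.3, Σq = 212.3, Σp² = 2939.43, Σq² = 8056.29, Σpq = 4628.44
nΣpq − ΣpΣq = 27770.64 − 27025.79 = 744.85
nΣp² − (Σp)² = 17636.58 − 16205.29 = 1431.29; nΣq² − (Σq)² = 48337.74 − 45071.29 = 3266.45
r = 744.85 / √(1431.29 × 3266.45) = 744.85 / 2162.2297 ≈ 0.344

0.344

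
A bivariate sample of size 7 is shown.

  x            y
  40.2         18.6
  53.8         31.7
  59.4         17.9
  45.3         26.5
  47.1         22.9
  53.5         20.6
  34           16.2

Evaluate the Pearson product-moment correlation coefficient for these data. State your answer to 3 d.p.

n = 7, Σx = 333.3, Σy = 154.4, Σx² = 16327.59, Σy² = 3584.72, Σxy = 7448.38
nΣxy − ΣxΣy = 52138.66 − 51461.52 = 677.14
nΣx² − (Σx)² = 114293.13 − 111088.89 = 3204.24; nΣy² − (Σy)² = 25093.04 − 23839.36 = 1253.68
r = 677.14 / √(3204.24 × 1253.68) = 677.14 / 2004.2683 ≈ 0.338

0.338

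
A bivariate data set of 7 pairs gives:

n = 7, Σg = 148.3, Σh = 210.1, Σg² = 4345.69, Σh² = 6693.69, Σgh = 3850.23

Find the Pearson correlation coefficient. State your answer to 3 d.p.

-0.880

r = (nΣgh − ΣgΣh) / √[(nΣg² − (Σg)²)(nΣh² − (Σh)²)]
Numerator: 7×3850.23 − 148.3×210.1 = -4206.22
Denominator: √[(30419.83 − 21992.89)(46855.83 − 44142.01)] = √[8426.94 × 2713.82] = 4782.1751
r = -4206.22 / 4782.1751 ≈ -0.880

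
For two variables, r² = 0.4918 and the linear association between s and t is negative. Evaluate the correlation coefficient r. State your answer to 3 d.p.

|r| = √0.4918 = 0.701
The association is negative, so r = −0.701.

-0.701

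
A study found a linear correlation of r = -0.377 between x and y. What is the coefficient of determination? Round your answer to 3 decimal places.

r² = (-0.377)² = 0.142

0.142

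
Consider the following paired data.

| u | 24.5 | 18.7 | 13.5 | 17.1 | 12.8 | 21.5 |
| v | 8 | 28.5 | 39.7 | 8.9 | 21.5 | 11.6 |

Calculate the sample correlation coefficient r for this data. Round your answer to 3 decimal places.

n = 6, Σu = 108.1, Σv = 118.2, Σu² = 2050.69, Σv² = 3128.36, Σuv = 1941.69
nΣuv − ΣuΣv = 11650.14 − 12777.42 = -1127.28
nΣu² − (Σu)² = 12304.14 − 11685.61 = 618.53; nΣv² − (Σv)² = 18770.16 − 13971.24 = 4798.92
r = -1127.28 / √(618.53 × 4798.92) = -1127.28 / 1722.8685 ≈ -0.654

-0.654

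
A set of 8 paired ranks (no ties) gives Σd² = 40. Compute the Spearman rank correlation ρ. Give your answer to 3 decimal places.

0.524

ρ = 1 − 6Σd² / [n(n²−1)] = 1 − 6×40 / (8×63)
  = 1 − 240/504 = 1 − 0.4762 ≈ 0.524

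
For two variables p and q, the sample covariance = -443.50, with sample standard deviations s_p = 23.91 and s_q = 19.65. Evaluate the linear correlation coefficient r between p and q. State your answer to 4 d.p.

-0.9440

r = Cov(p,q) / (s_p · s_q) = -443.50 / (23.91 × 19.65)
  = -443.50 / 469.8315 ≈ -0.9440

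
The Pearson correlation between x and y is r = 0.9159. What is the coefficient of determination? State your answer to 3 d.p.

0.839

r² = (0.9159)² = 0.839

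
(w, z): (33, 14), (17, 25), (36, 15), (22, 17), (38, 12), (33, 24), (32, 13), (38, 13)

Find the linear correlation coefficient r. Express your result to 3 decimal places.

n = 8, Σw = 249, Σz = 133, Σw² = 8159, Σz² = 2393, Σwz = 3959
nΣwz − ΣwΣz = 31672 − 33117 = -1445
nΣw² − (Σw)² = 65272 − 62001 = 3271; nΣz² − (Σz)² = 19144 − 17689 = 1455
r = -1445 / √(3271 × 1455) = -1445 / 2181.5831 ≈ -0.662

-0.662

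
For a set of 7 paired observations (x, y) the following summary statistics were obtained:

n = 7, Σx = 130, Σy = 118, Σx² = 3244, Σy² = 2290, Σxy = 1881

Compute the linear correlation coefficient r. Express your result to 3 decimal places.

-0.621

r = (nΣxy − ΣxΣy) / √[(nΣx² − (Σx)²)(nΣy² − (Σy)²)]
Numerator: 7×1881 − 130×118 = -2173
Denominator: √[(22708 − 16900)(16030 − 13924)] = √[5808 × 2106] = 3497.3773
r = -2173 / 3497.3773 ≈ -0.621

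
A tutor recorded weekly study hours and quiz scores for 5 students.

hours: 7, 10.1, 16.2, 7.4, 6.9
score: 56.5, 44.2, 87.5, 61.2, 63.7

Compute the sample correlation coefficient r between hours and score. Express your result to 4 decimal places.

n = 5, Σx = 47.6, Σy = 313.1, Σx² = 515.82, Σy² = 20605.27, Σxy = 3151.83
nΣxy − ΣxΣy = 15759.15 − 14903.56 = 855.59
nΣx² − (Σx)² = 2579.1 − 2265.76 = 313.34; nΣy² − (Σy)² = 103026.35 − 98031.61 = 4994.74
r = 855.59 / √(313.34 × 4994.74) = 855.59 / 1251.0203 ≈ 0.6839

0.6839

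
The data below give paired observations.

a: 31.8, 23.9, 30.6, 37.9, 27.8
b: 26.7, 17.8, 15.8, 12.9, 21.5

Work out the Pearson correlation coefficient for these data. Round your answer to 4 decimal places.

-0.3097

n = 5, Σa = 152, Σb = 94.7, Σa² = 4728.06, Σb² = 1908.03, Σab = 2844.57
nΣab − ΣaΣb = 14222.85 − 14394.4 = -171.55
nΣa² − (Σa)² = 23640.3 − 23104 = 536.3; nΣb² − (Σb)² = 9540.15 − 8968.09 = 572.06
r = -171.55 / √(536.3 × 572.06) = -171.55 / 553.8915 ≈ -0.3097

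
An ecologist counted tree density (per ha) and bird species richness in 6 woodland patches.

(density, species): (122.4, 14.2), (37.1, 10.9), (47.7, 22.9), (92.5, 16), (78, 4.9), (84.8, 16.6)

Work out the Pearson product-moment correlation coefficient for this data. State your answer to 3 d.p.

n = 6, Σx = 462.5, Σy = 85.5, Σx² = 40464.75, Σy² = 1400.43, Σxy = 6504.68
nΣxy − ΣxΣy = 39028.08 − 39543.75 = -515.67
nΣx² − (Σx)² = 242788.5 − 213906.25 = 28882.25; nΣy² − (Σy)² = 8402.58 − 7310.25 = 1092.33
r = -515.67 / √(28882.25 × 1092.33) = -515.67 / 5616.8450 ≈ -0.092

-0.092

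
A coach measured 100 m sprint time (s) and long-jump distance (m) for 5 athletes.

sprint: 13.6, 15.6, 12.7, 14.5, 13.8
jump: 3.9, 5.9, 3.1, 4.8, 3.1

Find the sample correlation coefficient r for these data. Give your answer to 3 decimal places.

n = 5, Σx = 70.2, Σy = 20.8, Σx² = 990.3, Σy² = 92.28, Σxy = 296.83
nΣxy − ΣxΣy = 1484.15 − 1460.16 = 23.99
nΣx² − (Σx)² = 4951.5 − 4928.04 = 23.46; nΣy² − (Σy)² = 461.4 − 432.64 = 28.76
r = 23.99 / √(23.46 × 28.76) = 23.99 / 25.9752 ≈ 0.924

0.924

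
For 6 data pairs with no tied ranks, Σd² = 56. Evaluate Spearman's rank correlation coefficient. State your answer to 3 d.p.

-0.600

ρ = 1 − 6Σd² / [n(n²−1)] = 1 − 6×56 / (6×35)
  = 1 − 336/210 = 1 − 1.6000 ≈ -0.600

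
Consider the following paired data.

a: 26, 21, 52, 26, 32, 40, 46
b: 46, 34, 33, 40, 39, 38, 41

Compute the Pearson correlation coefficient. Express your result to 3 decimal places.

n = 7, Σa = 243, Σb = 271, Σa² = 9237, Σb² = 10607, Σab = 9320
nΣab − ΣaΣb = 65240 − 65853 = -613
nΣa² − (Σa)² = 64659 − 59049 = 5610; nΣb² − (Σb)² = 74249 − 73441 = 808
r = -613 / √(5610 × 808) = -613 / 2129.0561 ≈ -0.288

-0.288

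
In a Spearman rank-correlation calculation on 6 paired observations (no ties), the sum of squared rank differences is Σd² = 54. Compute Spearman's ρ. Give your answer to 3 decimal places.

-0.543

ρ = 1 − 6Σd² / [n(n²−1)] = 1 − 6×54 / (6×35)
  = 1 − 324/210 = 1 − 1.5429 ≈ -0.543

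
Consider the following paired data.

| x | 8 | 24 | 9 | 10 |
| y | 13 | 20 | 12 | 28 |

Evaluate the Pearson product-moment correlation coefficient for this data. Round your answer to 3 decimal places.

0.246

n = 4, Σx = 51, Σy = 73, Σx² = 821, Σy² = 1497, Σxy = 972
nΣxy − ΣxΣy = 3888 − 3723 = 165
nΣx² − (Σx)² = 3284 − 2601 = 683; nΣy² − (Σy)² = 5988 − 5329 = 659
r = 165 / √(683 × 659) = 165 / 670.8927 ≈ 0.246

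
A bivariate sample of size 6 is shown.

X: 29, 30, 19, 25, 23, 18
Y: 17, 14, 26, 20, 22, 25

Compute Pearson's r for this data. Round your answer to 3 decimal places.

n = 6, ΣX = 144, ΣY = 124, ΣX² = 3580, ΣY² = 2670, ΣXY = 2863
nΣXY − ΣXΣY = 17178 − 17856 = -678
nΣX² − (ΣX)² = 21480 − 20736 = 744; nΣY² − (ΣY)² = 16020 − 15376 = 644
r = -678 / √(744 × 644) = -678 / 692.1965 ≈ -0.979

-0.979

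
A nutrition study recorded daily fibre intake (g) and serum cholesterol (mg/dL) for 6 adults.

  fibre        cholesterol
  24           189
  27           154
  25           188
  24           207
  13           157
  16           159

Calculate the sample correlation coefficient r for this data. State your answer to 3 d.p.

0.464

n = 6, Σx = 129, Σy = 1054, Σx² = 2931, Σy² = 187560, Σxy = 22947
nΣxy − ΣxΣy = 137682 − 135966 = 1716
nΣx² − (Σx)² = 17586 − 16641 = 945; nΣy² − (Σy)² = 1125360 − 1110916 = 14444
r = 1716 / √(945 × 14444) = 1716 / 3694.5338 ≈ 0.464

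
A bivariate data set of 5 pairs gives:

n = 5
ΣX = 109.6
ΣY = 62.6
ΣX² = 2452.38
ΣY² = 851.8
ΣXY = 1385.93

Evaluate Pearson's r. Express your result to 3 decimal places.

0.236

r = (nΣXY − ΣXΣY) / √[(nΣX² − (ΣX)²)(nΣY² − (ΣY)²)]
Numerator: 5×1385.93 − 109.6×62.6 = 68.69
Denominator: √[(12261.9 − 12012.16)(4259 − 3918.76)] = √[249.74 × 340.24] = 291.4988
r = 68.69 / 291.4988 ≈ 0.236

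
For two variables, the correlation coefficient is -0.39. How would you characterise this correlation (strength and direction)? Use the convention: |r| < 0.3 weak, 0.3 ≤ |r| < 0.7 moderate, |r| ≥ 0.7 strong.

r = -0.39 < 0 so the relationship is negative.
|r| = 0.39, which falls in the moderate range.

moderate negative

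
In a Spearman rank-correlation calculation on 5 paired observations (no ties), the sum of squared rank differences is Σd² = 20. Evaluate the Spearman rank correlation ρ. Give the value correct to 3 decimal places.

0.000

ρ = 1 − 6Σd² / [n(n²−1)] = 1 − 6×20 / (5×24)
  = 1 − 120/120 = 1 − 1.0000 ≈ 0.000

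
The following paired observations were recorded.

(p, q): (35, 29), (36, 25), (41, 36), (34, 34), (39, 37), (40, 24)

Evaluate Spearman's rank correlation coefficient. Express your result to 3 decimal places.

Rank p: 2, 3, 6, 1, 4, 5
Rank q: 3, 2, 5, 4, 6, 1
d = rank(p) − rank(q): -1, 1, 1, -3, -2, 4; Σd² = 32
ρ = 1 − 6Σd² / [n(n²−1)] = 1 − 6×32 / (6×35) = 1 − 192/210 ≈ 0.086

0.086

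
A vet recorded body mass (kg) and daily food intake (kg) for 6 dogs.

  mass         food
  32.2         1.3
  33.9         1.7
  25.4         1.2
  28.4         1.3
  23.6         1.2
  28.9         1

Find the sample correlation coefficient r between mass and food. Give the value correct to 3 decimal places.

0.633

n = 6, Σx = 172.4, Σy = 7.7, Σx² = 5029.94, Σy² = 10.15, Σxy = 224.11
nΣxy − ΣxΣy = 1344.66 − 1327.48 = 17.18
nΣx² − (Σx)² = 30179.64 − 29721.76 = 457.88; nΣy² − (Σy)² = 60.9 − 59.29 = 1.61
r = 17.18 / √(457.88 × 1.61) = 17.18 / 27.1512 ≈ 0.633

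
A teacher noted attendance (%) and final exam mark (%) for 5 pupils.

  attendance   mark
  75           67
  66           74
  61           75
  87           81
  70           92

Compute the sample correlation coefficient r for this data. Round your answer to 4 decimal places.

0.1096

n = 5, Σx = 359, Σy = 389, Σx² = 26171, Σy² = 30615, Σxy = 27971
nΣxy − ΣxΣy = 139855 − 139651 = 204
nΣx² − (Σx)² = 130855 − 128881 = 1974; nΣy² − (Σy)² = 153075 − 151321 = 1754
r = 204 / √(1974 × 1754) = 204 / 1860.7515 ≈ 0.1096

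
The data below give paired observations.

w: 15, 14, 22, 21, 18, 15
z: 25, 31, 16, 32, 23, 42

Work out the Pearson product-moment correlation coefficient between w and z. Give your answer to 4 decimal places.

n = 6, Σw = 105, Σz = 169, Σw² = 1895, Σz² = 5159, Σwz = 2877
nΣwz − ΣwΣz = 17262 − 17745 = -483
nΣw² − (Σw)² = 11370 − 11025 = 345; nΣz² − (Σz)² = 30954 − 28561 = 2393
r = -483 / √(345 × 2393) = -483 / 908.6171 ≈ -0.5316

-0.5316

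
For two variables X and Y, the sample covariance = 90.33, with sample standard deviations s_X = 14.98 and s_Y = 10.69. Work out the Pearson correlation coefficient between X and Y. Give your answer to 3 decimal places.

r = Cov(X,Y) / (s_X · s_Y) = 90.33 / (14.98 × 10.69)
  = 90.33 / 160.1362 ≈ 0.564

0.564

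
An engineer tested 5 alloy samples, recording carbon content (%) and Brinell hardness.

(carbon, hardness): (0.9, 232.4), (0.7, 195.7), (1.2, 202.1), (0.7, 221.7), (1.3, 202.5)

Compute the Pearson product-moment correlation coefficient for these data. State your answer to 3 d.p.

-0.296

n = 5, Σx = 4.8, Σy = 1054.4, Σx² = 4.92, Σy² = 223309.8, Σxy = 1007.11
nΣxy − ΣxΣy = 5035.55 − 5061.12 = -25.57
nΣx² − (Σx)² = 24.6 − 23.04 = 1.56; nΣy² − (Σy)² = 1116549 − 1111759.36 = 4789.64
r = -25.57 / √(1.56 × 4789.64) = -25.57 / 86.4398 ≈ -0.296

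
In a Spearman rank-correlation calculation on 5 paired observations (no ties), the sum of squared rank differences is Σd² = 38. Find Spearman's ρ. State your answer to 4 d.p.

-0.9000

ρ = 1 − 6Σd² / [n(n²−1)] = 1 − 6×38 / (5×24)
  = 1 − 228/120 = 1 − 1.90000 ≈ -0.9000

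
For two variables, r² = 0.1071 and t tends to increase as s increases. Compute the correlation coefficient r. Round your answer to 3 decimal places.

0.327

|r| = √0.1071 = 0.327
The association is positive, so r = 0.327.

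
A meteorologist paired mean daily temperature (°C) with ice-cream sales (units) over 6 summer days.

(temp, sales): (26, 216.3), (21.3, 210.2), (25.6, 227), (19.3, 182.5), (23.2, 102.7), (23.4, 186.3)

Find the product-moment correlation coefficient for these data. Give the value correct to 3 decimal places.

n = 6, Σx = 138.8, Σy = 1125, Σx² = 3243.34, Σy² = 221059.96, Σxy = 26176.57
nΣxy − ΣxΣy = 157059.42 − 156150 = 909.42
nΣx² − (Σx)² = 19460.04 − 19265.44 = 194.6; nΣy² − (Σy)² = 1326359.76 − 1265625 = 60734.76
r = 909.42 / √(194.6 × 60734.76) = 909.42 / 3437.8750 ≈ 0.265

0.265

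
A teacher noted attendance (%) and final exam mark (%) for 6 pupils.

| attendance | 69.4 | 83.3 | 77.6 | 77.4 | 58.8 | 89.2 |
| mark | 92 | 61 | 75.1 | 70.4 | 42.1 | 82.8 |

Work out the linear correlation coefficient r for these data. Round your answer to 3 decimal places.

n = 6, Σx = 455.7, Σy = 423.4, Σx² = 35181.85, Σy² = 31409.42, Σxy = 32604.06
nΣxy − ΣxΣy = 195624.36 − 192943.38 = 2680.98
nΣx² − (Σx)² = 211091.1 − 207662.49 = 3428.61; nΣy² − (Σy)² = 188456.52 − 179267.56 = 9188.96
r = 2680.98 / √(3428.61 × 9188.96) = 2680.98 / 5612.9636 ≈ 0.478

0.478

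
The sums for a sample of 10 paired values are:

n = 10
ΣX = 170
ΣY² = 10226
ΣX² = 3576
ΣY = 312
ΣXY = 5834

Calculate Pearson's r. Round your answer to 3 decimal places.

r = (nΣXY − ΣXΣY) / √[(nΣX² − (ΣX)²)(nΣY² − (ΣY)²)]
Numerator: 10×5834 − 170×312 = 5300
Denominator: √[(35760 − 28900)(102260 − 97344)] = √[6860 × 4916] = 5807.2162
r = 5300 / 5807.2162 ≈ 0.913

0.913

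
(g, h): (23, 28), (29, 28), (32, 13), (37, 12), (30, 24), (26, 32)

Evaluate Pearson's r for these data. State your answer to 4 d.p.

-0.8521

n = 6, Σg = 177, Σh = 137, Σg² = 5339, Σh² = 3481, Σgh = 3868
nΣgh − ΣgΣh = 23208 − 24249 = -1041
nΣg² − (Σg)² = 32034 − 31329 = 705; nΣh² − (Σh)² = 20886 − 18769 = 2117
r = -1041 / √(705 × 2117) = -1041 / 1221.6730 ≈ -0.8521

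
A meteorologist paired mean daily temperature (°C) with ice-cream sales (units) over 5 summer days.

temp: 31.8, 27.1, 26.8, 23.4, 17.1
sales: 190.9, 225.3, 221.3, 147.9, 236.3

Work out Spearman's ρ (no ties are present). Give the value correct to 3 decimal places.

-0.300

Rank temp: 5, 4, 3, 2, 1
Rank sales: 2, 4, 3, 1, 5
d = rank(temp) − rank(sales): 3, 0, 0, 1, -4; Σd² = 26
ρ = 1 − 6Σd² / [n(n²−1)] = 1 − 6×26 / (5×24) = 1 − 156/120 ≈ -0.300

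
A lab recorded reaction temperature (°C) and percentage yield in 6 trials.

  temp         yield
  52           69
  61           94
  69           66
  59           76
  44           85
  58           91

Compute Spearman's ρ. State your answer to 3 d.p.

-0.143

Rank temp: 2, 5, 6, 4, 1, 3
Rank yield: 2, 6, 1, 3, 4, 5
d = rank(temp) − rank(yield): 0, -1, 5, 1, -3, -2; Σd² = 40
ρ = 1 − 6Σd² / [n(n²−1)] = 1 − 6×40 / (6×35) = 1 − 240/210 ≈ -0.143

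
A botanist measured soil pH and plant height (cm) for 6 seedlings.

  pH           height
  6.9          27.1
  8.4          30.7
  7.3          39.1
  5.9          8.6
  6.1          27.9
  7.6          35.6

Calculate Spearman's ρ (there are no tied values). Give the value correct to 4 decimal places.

Rank pH: 3, 6, 4, 1, 2, 5
Rank height: 2, 4, 6, 1, 3, 5
d = rank(pH) − rank(height): 1, 2, -2, 0, -1, 0; Σd² = 10
ρ = 1 − 6Σd² / [n(n²−1)] = 1 − 6×10 / (6×35) = 1 − 60/210 ≈ 0.7143

0.7143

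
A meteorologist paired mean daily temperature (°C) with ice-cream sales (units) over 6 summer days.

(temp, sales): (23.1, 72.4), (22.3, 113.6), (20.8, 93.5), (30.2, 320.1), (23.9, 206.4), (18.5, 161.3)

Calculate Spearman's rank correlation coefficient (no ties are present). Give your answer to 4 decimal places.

Rank temp: 4, 3, 2, 6, 5, 1
Rank sales: 1, 3, 2, 6, 5, 4
d = rank(temp) − rank(sales): 3, 0, 0, 0, 0, -3; Σd² = 18
ρ = 1 − 6Σd² / [n(n²−1)] = 1 − 6×18 / (6×35) = 1 − 108/210 ≈ 0.4857

0.4857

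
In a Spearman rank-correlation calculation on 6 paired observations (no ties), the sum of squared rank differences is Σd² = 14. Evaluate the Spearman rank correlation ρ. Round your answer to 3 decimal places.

0.600

ρ = 1 − 6Σd² / [n(n²−1)] = 1 − 6×14 / (6×35)
  = 1 − 84/210 = 1 − 0.4000 ≈ 0.600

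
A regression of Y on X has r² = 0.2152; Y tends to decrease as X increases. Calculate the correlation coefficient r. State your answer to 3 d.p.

|r| = √0.2152 = 0.464
The association is negative, so r = −0.464.

-0.464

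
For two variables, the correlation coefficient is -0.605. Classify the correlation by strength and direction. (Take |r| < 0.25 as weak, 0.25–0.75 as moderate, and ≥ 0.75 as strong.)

moderate negative

r = -0.605 < 0 so the relationship is negative.
|r| = 0.605, which falls in the moderate range.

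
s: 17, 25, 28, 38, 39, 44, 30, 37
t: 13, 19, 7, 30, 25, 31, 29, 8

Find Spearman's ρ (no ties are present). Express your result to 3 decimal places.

0.643

Rank s: 1, 2, 3, 6, 7, 8, 4, 5
Rank t: 3, 4, 1, 7, 5, 8, 6, 2
d = rank(s) − rank(t): -2, -2, 2, -1, 2, 0, -2, 3; Σd² = 30
ρ = 1 − 6Σd² / [n(n²−1)] = 1 − 6×30 / (8×63) = 1 − 180/504 ≈ 0.643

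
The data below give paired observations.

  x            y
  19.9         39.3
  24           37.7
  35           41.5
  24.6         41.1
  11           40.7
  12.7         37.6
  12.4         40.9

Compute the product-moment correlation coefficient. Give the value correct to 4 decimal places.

0.2660

n = 7, Σx = 139.6, Σy = 278.8, Σx² = 3238.22, Σy² = 11120.3, Σxy = 5582.81
nΣxy − ΣxΣy = 39079.67 − 38920.48 = 159.19
nΣx² − (Σx)² = 22667.54 − 19488.16 = 3179.38; nΣy² − (Σy)² = 77842.1 − 77729.44 = 112.66
r = 159.19 / √(3179.38 × 112.66) = 159.19 / 598.4889 ≈ 0.2660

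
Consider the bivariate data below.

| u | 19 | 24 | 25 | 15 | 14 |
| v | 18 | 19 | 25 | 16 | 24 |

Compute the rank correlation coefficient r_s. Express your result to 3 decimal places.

0.400

Rank u: 3, 4, 5, 2, 1
Rank v: 2, 3, 5, 1, 4
d = rank(u) − rank(v): 1, 1, 0, 1, -3; Σd² = 12
ρ = 1 − 6Σd² / [n(n²−1)] = 1 − 6×12 / (5×24) = 1 − 72/120 ≈ 0.400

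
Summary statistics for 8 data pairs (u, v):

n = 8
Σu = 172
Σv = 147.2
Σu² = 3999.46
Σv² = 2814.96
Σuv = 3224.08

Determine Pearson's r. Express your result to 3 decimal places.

r = (nΣuv − ΣuΣv) / √[(nΣu² − (Σu)²)(nΣv² − (Σv)²)]
Numerator: 8×3224.08 − 172×147.2 = 474.24
Denominator: √[(31995.68 − 29584)(22519.68 − 21667.84)] = √[2411.68 × 851.84] = 1433.3058
r = 474.24 / 1433.3058 ≈ 0.331

0.331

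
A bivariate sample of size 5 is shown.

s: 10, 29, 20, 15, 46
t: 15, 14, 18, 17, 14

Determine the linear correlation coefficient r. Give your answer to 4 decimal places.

-0.5540

n = 5, Σs = 120, Σt = 78, Σs² = 3682, Σt² = 1230, Σst = 1815
nΣst − ΣsΣt = 9075 − 9360 = -285
nΣs² − (Σs)² = 18410 − 14400 = 4010; nΣt² − (Σt)² = 6150 − 6084 = 66
r = -285 / √(4010 × 66) = -285 / 514.4512 ≈ -0.5540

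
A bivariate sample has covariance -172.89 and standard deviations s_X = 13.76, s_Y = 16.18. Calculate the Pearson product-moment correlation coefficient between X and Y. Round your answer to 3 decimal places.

-0.777

r = Cov(X,Y) / (s_X · s_Y) = -172.89 / (13.76 × 16.18)
  = -172.89 / 222.6368 ≈ -0.777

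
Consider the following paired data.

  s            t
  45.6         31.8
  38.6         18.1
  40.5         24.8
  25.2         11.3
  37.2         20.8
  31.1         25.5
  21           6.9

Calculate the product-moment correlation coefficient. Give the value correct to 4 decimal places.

0.8668

n = 7, Σs = 239.2, Σt = 139.2, Σs² = 8636.66, Σt² = 3212.08, Σst = 5149.61
nΣst − ΣsΣt = 36047.27 − 33296.64 = 2750.63
nΣs² − (Σs)² = 60456.62 − 57216.64 = 3239.98; nΣt² − (Σt)² = 22484.56 − 19376.64 = 3107.92
r = 2750.63 / √(3239.98 × 3107.92) = 2750.63 / 3173.2631 ≈ 0.8668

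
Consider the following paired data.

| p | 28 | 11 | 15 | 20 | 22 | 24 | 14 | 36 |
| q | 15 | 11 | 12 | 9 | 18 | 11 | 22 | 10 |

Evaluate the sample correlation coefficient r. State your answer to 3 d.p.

-0.256

n = 8, Σp = 170, Σq = 108, Σp² = 4082, Σq² = 1600, Σpq = 2229
nΣpq − ΣpΣq = 17832 − 18360 = -528
nΣp² − (Σp)² = 32656 − 28900 = 3756; nΣq² − (Σq)² = 12800 − 11664 = 1136
r = -528 / √(3756 × 1136) = -528 / 2065.6273 ≈ -0.256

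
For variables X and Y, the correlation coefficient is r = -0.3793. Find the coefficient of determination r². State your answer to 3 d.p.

0.144

r² = (-0.3793)² = 0.144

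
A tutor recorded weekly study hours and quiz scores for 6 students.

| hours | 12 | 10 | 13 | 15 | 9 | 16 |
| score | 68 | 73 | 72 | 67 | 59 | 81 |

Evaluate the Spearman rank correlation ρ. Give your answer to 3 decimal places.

Rank hours: 3, 2, 4, 5, 1, 6
Rank score: 3, 5, 4, 2, 1, 6
d = rank(hours) − rank(score): 0, -3, 0, 3, 0, 0; Σd² = 18
ρ = 1 − 6Σd² / [n(n²−1)] = 1 − 6×18 / (6×35) = 1 − 108/210 ≈ 0.486

0.486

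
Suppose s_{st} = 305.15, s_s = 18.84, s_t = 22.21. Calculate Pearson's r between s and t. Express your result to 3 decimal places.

0.729

r = Cov(s,t) / (s_s · s_t) = 305.15 / (18.84 × 22.21)
  = 305.15 / 418.4364 ≈ 0.729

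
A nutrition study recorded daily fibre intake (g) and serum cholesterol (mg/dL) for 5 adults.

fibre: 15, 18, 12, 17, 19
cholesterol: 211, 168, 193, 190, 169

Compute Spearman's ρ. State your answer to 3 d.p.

-0.800

Rank fibre: 2, 4, 1, 3, 5
Rank cholesterol: 5, 1, 4, 3, 2
d = rank(fibre) − rank(cholesterol): -3, 3, -3, 0, 3; Σd² = 36
ρ = 1 − 6Σd² / [n(n²−1)] = 1 − 6×36 / (5×24) = 1 − 216/120 ≈ -0.800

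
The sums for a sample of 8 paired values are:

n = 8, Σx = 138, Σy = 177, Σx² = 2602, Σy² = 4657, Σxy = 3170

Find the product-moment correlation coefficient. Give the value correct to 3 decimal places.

r = (nΣxy − ΣxΣy) / √[(nΣx² − (Σx)²)(nΣy² − (Σy)²)]
Numerator: 8×3170 − 138×177 = 934
Denominator: √[(20816 − 19044)(37256 − 31329)] = √[1772 × 5927] = 3240.7783
r = 934 / 3240.7783 ≈ 0.288

0.288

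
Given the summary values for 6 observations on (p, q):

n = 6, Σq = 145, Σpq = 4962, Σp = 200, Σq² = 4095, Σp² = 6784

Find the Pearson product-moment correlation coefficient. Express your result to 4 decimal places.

r = (nΣpq − ΣpΣq) / √[(nΣp² − (Σp)²)(nΣq² − (Σq)²)]
Numerator: 6×4962 − 200×145 = 772
Denominator: √[(40704 − 40000)(24570 − 21025)] = √[704 × 3545] = 1579.7721
r = 772 / 1579.7721 ≈ 0.4887

0.4887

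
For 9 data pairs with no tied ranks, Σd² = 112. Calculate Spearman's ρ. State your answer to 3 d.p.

0.067

ρ = 1 − 6Σd² / [n(n²−1)] = 1 − 6×112 / (9×80)
  = 1 − 672/720 = 1 − 0.9333 ≈ 0.067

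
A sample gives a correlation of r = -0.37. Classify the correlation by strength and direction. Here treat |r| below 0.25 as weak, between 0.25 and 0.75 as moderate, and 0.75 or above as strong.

r = -0.37 < 0 so the relationship is negative.
|r| = 0.37, which falls in the moderate range.

moderate negative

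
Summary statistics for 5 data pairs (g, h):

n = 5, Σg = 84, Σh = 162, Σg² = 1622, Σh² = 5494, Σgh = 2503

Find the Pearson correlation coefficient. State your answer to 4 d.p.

r = (nΣgh − ΣgΣh) / √[(nΣg² − (Σg)²)(nΣh² − (Σh)²)]
Numerator: 5×2503 − 84×162 = -1093
Denominator: √[(8110 − 7056)(27470 − 26244)] = √[1054 × 1226] = 1136.7515
r = -1093 / 1136.7515 ≈ -0.9615

-0.9615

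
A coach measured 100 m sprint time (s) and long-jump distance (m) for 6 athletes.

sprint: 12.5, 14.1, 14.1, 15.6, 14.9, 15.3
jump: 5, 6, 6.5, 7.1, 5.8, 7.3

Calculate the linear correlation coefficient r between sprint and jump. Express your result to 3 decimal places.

n = 6, Σx = 86.5, Σy = 37.7, Σx² = 1253.33, Σy² = 240.59, Σxy = 547.62
nΣxy − ΣxΣy = 3285.72 − 3261.05 = 24.67
nΣx² − (Σx)² = 7519.98 − 7482.25 = 37.73; nΣy² − (Σy)² = 1443.54 − 1421.29 = 22.25
r = 24.67 / √(37.73 × 22.25) = 24.67 / 28.9740 ≈ 0.851

0.851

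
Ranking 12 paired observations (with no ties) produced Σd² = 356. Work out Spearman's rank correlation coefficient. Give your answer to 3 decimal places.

-0.245

ρ = 1 − 6Σd² / [n(n²−1)] = 1 − 6×356 / (12×143)
  = 1 − 2136/1716 = 1 − 1.2448 ≈ -0.245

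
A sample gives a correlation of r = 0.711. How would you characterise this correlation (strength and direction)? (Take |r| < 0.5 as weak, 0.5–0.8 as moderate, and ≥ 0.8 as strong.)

moderate positive

r = 0.711 > 0 so the relationship is positive.
|r| = 0.711, which falls in the moderate range.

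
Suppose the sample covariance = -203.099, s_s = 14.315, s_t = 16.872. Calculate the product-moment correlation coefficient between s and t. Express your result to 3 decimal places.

-0.841

r = Cov(s,t) / (s_s · s_t) = -203.099 / (14.315 × 16.872)
  = -203.099 / 241.5227 ≈ -0.841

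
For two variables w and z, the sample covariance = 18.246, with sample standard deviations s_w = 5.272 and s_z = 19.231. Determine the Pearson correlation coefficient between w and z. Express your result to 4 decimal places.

r = Cov(w,z) / (s_w · s_z) = 18.246 / (5.272 × 19.231)
  = 18.246 / 101.3858 ≈ 0.1800

0.1800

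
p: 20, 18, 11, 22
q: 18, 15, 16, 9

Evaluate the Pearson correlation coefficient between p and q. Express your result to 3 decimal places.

-0.458

n = 4, Σp = 71, Σq = 58, Σp² = 1329, Σq² = 886, Σpq = 1004
nΣpq − ΣpΣq = 4016 − 4118 = -102
nΣp² − (Σp)² = 5316 − 5041 = 275; nΣq² − (Σq)² = 3544 − 3364 = 180
r = -102 / √(275 × 180) = -102 / 222.4860 ≈ -0.458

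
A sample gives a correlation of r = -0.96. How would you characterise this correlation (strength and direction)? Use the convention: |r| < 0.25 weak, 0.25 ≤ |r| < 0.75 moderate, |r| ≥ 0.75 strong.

strong negative

r = -0.96 < 0 so the relationship is negative.
|r| = 0.96, which falls in the strong range.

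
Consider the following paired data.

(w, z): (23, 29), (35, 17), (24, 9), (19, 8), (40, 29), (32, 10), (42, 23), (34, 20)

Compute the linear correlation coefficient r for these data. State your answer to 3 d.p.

0.485

n = 8, Σw = 249, Σz = 145, Σw² = 8235, Σz² = 3145, Σwz = 4756
nΣwz − ΣwΣz = 38048 − 36105 = 1943
nΣw² − (Σw)² = 65880 − 62001 = 3879; nΣz² − (Σz)² = 25160 − 21025 = 4135
r = 1943 / √(3879 × 4135) = 1943 / 4004.9551 ≈ 0.485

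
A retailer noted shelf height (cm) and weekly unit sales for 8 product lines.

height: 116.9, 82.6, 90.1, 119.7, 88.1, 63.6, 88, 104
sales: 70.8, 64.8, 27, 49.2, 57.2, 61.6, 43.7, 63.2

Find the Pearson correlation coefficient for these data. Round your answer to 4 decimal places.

n = 8, Σx = 753, Σy = 437.5, Σx² = 73301.04, Σy² = 25331.65, Σxy = 41326.42
nΣxy − ΣxΣy = 330611.36 − 329437.5 = 1173.86
nΣx² − (Σx)² = 586408.32 − 567009 = 19399.32; nΣy² − (Σy)² = 202653.2 − 191406.25 = 11246.95
r = 1173.86 / √(19399.32 × 11246.95) = 1173.86 / 14771.0251 ≈ 0.0795

0.0795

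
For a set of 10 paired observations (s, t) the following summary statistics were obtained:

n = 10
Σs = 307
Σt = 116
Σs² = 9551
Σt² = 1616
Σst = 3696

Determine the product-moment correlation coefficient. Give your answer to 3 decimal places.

0.730

r = (nΣst − ΣsΣt) / √[(nΣs² − (Σs)²)(nΣt² − (Σt)²)]
Numerator: 10×3696 − 307×116 = 1348
Denominator: √[(95510 − 94249)(16160 − 13456)] = √[1261 × 2704] = 1846.5492
r = 1348 / 1846.5492 ≈ 0.730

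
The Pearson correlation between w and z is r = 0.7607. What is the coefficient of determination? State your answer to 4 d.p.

0.5787

r² = (0.7607)² = 0.5787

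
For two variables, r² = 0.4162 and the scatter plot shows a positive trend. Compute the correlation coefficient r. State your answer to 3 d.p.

0.645

|r| = √0.4162 = 0.645
The association is positive, so r = 0.645.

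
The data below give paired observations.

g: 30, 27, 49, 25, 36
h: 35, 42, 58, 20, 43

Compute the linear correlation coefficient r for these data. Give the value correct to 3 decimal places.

0.865

n = 5, Σg = 167, Σh = 198, Σg² = 5951, Σh² = 8602, Σgh = 7074
nΣgh − ΣgΣh = 35370 − 33066 = 2304
nΣg² − (Σg)² = 29755 − 27889 = 1866; nΣh² − (Σh)² = 43010 − 39204 = 3806
r = 2304 / √(1866 × 3806) = 2304 / 2664.9570 ≈ 0.865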